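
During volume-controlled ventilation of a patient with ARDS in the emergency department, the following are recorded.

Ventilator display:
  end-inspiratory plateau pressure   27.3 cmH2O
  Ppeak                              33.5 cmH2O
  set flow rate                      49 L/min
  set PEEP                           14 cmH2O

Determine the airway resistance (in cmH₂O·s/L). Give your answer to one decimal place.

Flow: 49 L/min ÷ 60 = 0.8167 L/s.
Raw = (PIP − Pplat) / flow = (33.5 − 27.3) / 0.8167 = 6.2 / 0.8167 = 7.592 cmH2O·s/L.

7.6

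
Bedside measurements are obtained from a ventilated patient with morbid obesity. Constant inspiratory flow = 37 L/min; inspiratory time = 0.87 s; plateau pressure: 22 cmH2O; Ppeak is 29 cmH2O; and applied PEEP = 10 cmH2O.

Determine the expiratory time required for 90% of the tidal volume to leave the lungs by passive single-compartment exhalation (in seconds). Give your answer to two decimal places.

1.17

Flow: 37 L/min ÷ 60 = 0.6167 L/s.
Vt = flow × Ti = 0.6167 L/s × 0.87 s × 1000 mL/L = 536.53 mL.
R = (PIP − Pplat)/V̇ = (29 − 22) / 0.6167 = 7.0/0.6167 = 11.351 cmH2O·s/L.
C = Vt/(Pplat − PEEP) = 536.53 / (22 − 10) = 536.53/12.0 = 44.711 mL/cmH2O.
τ = R × C = 11.351 × 0.04471 L/cmH2O = 0.5075 s.
t = −τ·ln(1 − 0.90) = −0.5075·ln(0.1) = 1.169 s.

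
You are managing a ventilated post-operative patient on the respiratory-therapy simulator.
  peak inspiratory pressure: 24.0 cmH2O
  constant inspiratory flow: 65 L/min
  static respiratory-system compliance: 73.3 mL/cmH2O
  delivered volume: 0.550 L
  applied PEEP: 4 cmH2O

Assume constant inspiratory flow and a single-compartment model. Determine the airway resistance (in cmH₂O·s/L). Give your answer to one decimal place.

Flow: 65 L/min ÷ 60 = 1.0833 L/s.
Equation of motion (constant flow): PIP = Vt/C + R·V̇ + PEEP.
R·V̇ = PIP − Vt/C − PEEP = 24.0 − 550/73.3 − 4 = 24.0 − 7.503 − 4 = 12.497 cmH2O.
R = 12.497 / 1.0833 = 11.536 cmH2O·s/L.

11.5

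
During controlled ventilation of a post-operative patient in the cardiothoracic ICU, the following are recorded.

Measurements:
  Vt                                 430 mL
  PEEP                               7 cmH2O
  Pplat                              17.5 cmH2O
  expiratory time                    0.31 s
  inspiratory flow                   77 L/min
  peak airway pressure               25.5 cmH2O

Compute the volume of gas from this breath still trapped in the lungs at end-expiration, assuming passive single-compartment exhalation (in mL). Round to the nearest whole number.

Flow: 77 L/min ÷ 60 = 1.2833 L/s.
R = (PIP − Pplat)/V̇ = (25.5 − 17.5) / 1.2833 = 8.0/1.2833 = 6.234 cmH2O·s/L.
C = Vt/(Pplat − PEEP) = 430.0 / (17.5 − 7) = 430.0/10.5 = 40.952 mL/cmH2O.
τ = R × C = 6.234 × 0.04095 L/cmH2O = 0.2553 s.
Fraction remaining = e^(−Te/τ) = e^(−0.31/0.2553) = 0.2969.
Trapped volume = 430.0 × 0.2969 = 127.67 mL.

128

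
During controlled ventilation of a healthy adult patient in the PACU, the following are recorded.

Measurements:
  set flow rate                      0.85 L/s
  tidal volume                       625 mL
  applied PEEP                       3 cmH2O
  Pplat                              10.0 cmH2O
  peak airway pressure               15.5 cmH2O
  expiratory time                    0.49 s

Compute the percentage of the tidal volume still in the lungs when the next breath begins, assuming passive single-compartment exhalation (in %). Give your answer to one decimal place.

42.8

R = (PIP − Pplat)/V̇ = (15.5 − 10.0) / 0.85 = 5.5/0.85 = 6.471 cmH2O·s/L.
C = Vt/(Pplat − PEEP) = 625.0 / (10.0 − 3) = 625.0/7.0 = 89.286 mL/cmH2O.
τ = R × C = 6.471 × 0.08929 L/cmH2O = 0.5778 s.
Fraction remaining at end-expiration = e^(−Te/τ) = e^(−0.49/0.5778) = 0.4283 → 42.83%.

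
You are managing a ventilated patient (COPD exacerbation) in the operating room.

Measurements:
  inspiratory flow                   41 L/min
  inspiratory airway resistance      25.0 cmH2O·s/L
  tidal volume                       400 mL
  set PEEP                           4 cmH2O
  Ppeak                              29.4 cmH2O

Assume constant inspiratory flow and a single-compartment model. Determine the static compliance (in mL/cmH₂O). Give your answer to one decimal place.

48.1

Flow: 41 L/min ÷ 60 = 0.6833 L/s.
Equation of motion (constant flow): PIP = Vt/C + R·V̇ + PEEP.
Vt/C = PIP − R·V̇ − PEEP = 29.4 − 25.0×0.6833 − 4 = 29.4 − 17.083 − 4 = 8.317 cmH2O.
C = Vt / 8.317 = 400 / 8.317 = 48.094 mL/cmH2O.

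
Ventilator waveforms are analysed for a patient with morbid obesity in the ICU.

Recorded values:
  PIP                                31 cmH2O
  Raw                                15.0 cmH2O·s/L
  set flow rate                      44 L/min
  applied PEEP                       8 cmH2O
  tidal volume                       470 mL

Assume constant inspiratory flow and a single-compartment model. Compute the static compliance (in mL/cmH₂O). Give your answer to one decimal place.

39.2

Flow: 44 L/min ÷ 60 = 0.7333 L/s.
Equation of motion (constant flow): PIP = Vt/C + R·V̇ + PEEP.
Vt/C = PIP − R·V̇ − PEEP = 31 − 15.0×0.7333 − 8 = 31 − 11.0 − 8 = 12.0 cmH2O.
C = Vt / 12.0 = 470 / 12.0 = 39.167 mL/cmH2O.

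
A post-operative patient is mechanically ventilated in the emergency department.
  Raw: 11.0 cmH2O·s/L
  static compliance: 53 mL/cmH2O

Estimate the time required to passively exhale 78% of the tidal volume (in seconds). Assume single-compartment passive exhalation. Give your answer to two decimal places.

τ = R × C = 11.0 × 53 mL/cmH2O = 11.0 × 0.053 L/cmH2O = 0.583 s.
Exhaled fraction f = 1 − e^(−t/τ) → t = −τ·ln(1 − f) = −0.583·ln(0.22) = 0.8827 s.

0.88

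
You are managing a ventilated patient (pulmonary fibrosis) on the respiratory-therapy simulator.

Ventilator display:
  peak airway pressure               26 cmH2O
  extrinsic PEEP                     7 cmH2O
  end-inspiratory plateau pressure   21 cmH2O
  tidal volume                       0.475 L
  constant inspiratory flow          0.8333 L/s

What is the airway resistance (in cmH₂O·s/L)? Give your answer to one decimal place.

6.0

Raw = (PIP − Pplat) / flow = (26 − 21) / 0.8333 = 5.0 / 0.8333 = 6.0 cmH2O·s/L.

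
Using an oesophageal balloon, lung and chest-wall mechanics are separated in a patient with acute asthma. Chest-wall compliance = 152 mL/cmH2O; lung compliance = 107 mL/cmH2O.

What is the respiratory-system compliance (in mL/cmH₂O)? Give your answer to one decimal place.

Lung and chest wall are elastances in series: 1/Crs = 1/CL + 1/Ccw.
1/Crs = 1/107 + 1/152 = 0.01592.
Crs = 62.814 mL/cmH2O.

62.8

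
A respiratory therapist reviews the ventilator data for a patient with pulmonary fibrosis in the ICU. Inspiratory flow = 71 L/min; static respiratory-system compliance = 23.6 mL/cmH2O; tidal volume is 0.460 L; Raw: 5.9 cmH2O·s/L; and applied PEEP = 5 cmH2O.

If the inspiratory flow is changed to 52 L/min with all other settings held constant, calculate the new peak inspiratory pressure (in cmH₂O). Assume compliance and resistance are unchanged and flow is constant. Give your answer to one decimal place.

Flow: 71 L/min ÷ 60 = 1.1833 L/s.
New flow: 52 L/min ÷ 60 = 0.8667 L/s.
PIP = Vt/C + R·V̇ + PEEP (constant-flow equation of motion).
Only the resistive term changes: ΔPIP = R × ΔV̇ = 5.9 × (0.8667 − 1.1833) = 5.9 × -0.3166 = -1.868 cmH2O.
Original PIP = 460/23.6 + 5.9×1.1833 + 5 = 31.473 cmH2O; new PIP = 31.473 + (-1.868) = 29.605 cmH2O.

29.6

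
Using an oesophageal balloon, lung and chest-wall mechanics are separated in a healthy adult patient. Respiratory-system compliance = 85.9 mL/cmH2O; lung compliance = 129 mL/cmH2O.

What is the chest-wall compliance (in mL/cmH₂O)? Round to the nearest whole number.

1/Ccw = 1/Crs − 1/CL.
1/Ccw = 1/85.9 − 1/129 = 0.00389.
Ccw = 257.07 mL/cmH2O.

257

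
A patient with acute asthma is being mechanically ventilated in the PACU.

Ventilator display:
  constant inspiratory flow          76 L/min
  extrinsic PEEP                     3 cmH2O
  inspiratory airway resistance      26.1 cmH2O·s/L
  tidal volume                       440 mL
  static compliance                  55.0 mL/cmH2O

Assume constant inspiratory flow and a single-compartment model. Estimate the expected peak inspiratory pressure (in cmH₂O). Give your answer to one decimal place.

44.1

Flow: 76 L/min ÷ 60 = 1.2667 L/s.
Equation of motion (constant flow): PIP = Vt/C + R·V̇ + PEEP.
PIP = 440/55.0 + 26.1×1.2667 + 3 = 8.0 + 33.061 + 3 = 44.061 cmH2O.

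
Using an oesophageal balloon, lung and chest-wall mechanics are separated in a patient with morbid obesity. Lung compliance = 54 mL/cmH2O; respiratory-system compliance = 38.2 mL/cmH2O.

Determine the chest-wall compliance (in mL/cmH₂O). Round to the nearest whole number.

131

1/Ccw = 1/Crs − 1/CL.
1/Ccw = 1/38.2 − 1/54 = 0.007659.
Ccw = 130.57 mL/cmH2O.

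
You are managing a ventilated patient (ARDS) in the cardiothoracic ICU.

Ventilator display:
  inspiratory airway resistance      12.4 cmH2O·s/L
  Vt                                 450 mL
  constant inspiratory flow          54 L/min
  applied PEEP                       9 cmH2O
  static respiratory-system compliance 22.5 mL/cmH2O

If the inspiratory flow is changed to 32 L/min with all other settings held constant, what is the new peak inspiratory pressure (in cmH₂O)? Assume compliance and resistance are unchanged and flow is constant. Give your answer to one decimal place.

Flow: 54 L/min ÷ 60 = 0.9 L/s.
New flow: 32 L/min ÷ 60 = 0.5333 L/s.
PIP = Vt/C + R·V̇ + PEEP (constant-flow equation of motion).
Only the resistive term changes: ΔPIP = R × ΔV̇ = 12.4 × (0.5333 − 0.9) = 12.4 × -0.3667 = -4.547 cmH2O.
Original PIP = 450/22.5 + 12.4×0.9 + 9 = 40.16 cmH2O; new PIP = 40.16 + (-4.547) = 35.613 cmH2O.

35.6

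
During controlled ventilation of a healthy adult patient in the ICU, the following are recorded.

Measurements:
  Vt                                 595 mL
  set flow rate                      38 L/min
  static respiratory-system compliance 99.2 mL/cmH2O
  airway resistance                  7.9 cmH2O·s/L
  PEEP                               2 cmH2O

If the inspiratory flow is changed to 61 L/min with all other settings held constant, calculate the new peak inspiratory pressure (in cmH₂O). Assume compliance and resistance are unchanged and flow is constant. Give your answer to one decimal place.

16.0

Flow: 38 L/min ÷ 60 = 0.6333 L/s.
New flow: 61 L/min ÷ 60 = 1.0167 L/s.
PIP = Vt/C + R·V̇ + PEEP (constant-flow equation of motion).
Only the resistive term changes: ΔPIP = R × ΔV̇ = 7.9 × (1.0167 − 0.6333) = 7.9 × 0.3834 = 3.029 cmH2O.
Original PIP = 595/99.2 + 7.9×0.6333 + 2 = 13.001 cmH2O; new PIP = 13.001 + (3.029) = 16.03 cmH2O.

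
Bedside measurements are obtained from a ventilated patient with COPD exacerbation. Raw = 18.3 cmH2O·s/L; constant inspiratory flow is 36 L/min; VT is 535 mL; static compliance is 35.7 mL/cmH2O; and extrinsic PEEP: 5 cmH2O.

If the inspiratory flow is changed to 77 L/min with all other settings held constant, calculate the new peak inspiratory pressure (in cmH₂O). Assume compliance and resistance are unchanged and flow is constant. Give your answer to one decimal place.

Flow: 36 L/min ÷ 60 = 0.6 L/s.
New flow: 77 L/min ÷ 60 = 1.2833 L/s.
PIP = Vt/C + R·V̇ + PEEP (constant-flow equation of motion).
Only the resistive term changes: ΔPIP = R × ΔV̇ = 18.3 × (1.2833 − 0.6) = 18.3 × 0.6833 = 12.504 cmH2O.
Original PIP = 535/35.7 + 18.3×0.6 + 5 = 30.966 cmH2O; new PIP = 30.966 + (12.504) = 43.47 cmH2O.

43.5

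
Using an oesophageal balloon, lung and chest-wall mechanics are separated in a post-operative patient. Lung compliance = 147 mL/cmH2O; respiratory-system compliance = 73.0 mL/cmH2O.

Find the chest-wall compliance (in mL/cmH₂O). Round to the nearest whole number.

1/Ccw = 1/Crs − 1/CL.
1/Ccw = 1/73.0 − 1/147 = 0.006896.
Ccw = 145.01 mL/cmH2O.

145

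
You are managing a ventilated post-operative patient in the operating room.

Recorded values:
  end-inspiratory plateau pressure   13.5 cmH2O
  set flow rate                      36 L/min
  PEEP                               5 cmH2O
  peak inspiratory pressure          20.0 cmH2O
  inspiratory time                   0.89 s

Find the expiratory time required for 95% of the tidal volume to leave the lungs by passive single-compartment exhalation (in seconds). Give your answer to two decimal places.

Flow: 36 L/min ÷ 60 = 0.6 L/s.
Vt = flow × Ti = 0.6 L/s × 0.89 s × 1000 mL/L = 534.0 mL.
R = (PIP − Pplat)/V̇ = (20.0 − 13.5) / 0.6 = 6.5/0.6 = 10.833 cmH2O·s/L.
C = Vt/(Pplat − PEEP) = 534.0 / (13.5 − 5) = 534.0/8.5 = 62.824 mL/cmH2O.
τ = R × C = 10.833 × 0.06282 L/cmH2O = 0.6805 s.
t = −τ·ln(1 − 0.95) = −0.6805·ln(0.05) = 2.039 s.

2.04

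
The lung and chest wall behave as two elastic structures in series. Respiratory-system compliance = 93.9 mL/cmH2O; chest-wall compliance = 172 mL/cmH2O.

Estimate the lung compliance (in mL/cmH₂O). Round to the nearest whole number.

207

1/CL = 1/Crs − 1/Ccw.
1/CL = 1/93.9 − 1/172 = 0.004836.
CL = 206.78 mL/cmH2O.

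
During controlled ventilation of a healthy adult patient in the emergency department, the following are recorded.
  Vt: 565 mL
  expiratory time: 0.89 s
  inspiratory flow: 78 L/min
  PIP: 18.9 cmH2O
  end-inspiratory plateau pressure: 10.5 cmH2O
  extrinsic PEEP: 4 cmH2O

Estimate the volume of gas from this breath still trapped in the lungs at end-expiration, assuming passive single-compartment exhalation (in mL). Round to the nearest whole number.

Flow: 78 L/min ÷ 60 = 1.3 L/s.
R = (PIP − Pplat)/V̇ = (18.9 − 10.5) / 1.3 = 8.4/1.3 = 6.462 cmH2O·s/L.
C = Vt/(Pplat − PEEP) = 565.0 / (10.5 − 4) = 565.0/6.5 = 86.923 mL/cmH2O.
τ = R × C = 6.462 × 0.08692 L/cmH2O = 0.5617 s.
Fraction remaining = e^(−Te/τ) = e^(−0.89/0.5617) = 0.2051.
Trapped volume = 565.0 × 0.2051 = 115.88 mL.

116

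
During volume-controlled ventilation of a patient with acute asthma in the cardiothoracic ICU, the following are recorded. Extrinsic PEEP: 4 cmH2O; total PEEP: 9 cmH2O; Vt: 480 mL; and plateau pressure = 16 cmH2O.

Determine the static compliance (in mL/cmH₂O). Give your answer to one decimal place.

End-expiratory occlusion gives total PEEP = 9 cmH2O (intrinsic PEEP = 9 − 4 = 5). Use total PEEP for the elastic gradient.
Cstat = Vt / (Pplat − PEEPtotal) = 480 / (16 − 9) = 480 / 7.0 = 68.571 mL/cmH2O.

68.6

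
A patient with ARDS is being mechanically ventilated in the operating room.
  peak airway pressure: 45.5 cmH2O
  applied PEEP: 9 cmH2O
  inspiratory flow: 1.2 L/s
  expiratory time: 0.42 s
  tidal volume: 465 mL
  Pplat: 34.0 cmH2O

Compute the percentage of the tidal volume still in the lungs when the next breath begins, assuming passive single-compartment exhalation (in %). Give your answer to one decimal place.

9.5

R = (PIP − Pplat)/V̇ = (45.5 − 34.0) / 1.2 = 11.5/1.2 = 9.583 cmH2O·s/L.
C = Vt/(Pplat − PEEP) = 465.0 / (34.0 − 9) = 465.0/25.0 = 18.6 mL/cmH2O.
τ = R × C = 9.583 × 0.0186 L/cmH2O = 0.1782 s.
Fraction remaining at end-expiration = e^(−Te/τ) = e^(−0.42/0.1782) = 0.09471 → 9.471%.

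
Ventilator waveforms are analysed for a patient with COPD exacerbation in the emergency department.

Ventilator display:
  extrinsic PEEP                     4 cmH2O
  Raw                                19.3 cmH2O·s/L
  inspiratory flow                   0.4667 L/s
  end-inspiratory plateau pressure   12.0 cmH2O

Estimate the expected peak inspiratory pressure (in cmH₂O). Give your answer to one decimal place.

PIP = Pplat + Raw × flow = 12.0 + 19.3 × 0.4667 = 12.0 + 9.007 = 21.007 cmH2O.

21.0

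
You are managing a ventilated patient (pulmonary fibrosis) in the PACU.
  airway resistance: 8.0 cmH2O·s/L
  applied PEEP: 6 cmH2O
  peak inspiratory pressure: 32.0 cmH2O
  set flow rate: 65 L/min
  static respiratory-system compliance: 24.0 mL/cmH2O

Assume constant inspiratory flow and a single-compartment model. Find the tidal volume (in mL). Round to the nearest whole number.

416

Flow: 65 L/min ÷ 60 = 1.0833 L/s.
Equation of motion (constant flow): PIP = Vt/C + R·V̇ + PEEP.
Vt/C = PIP − R·V̇ − PEEP = 32.0 − 8.666 − 6 = 17.334 cmH2O.
Vt = C × 17.334 = 24.0 × 17.334 = 416.02 mL.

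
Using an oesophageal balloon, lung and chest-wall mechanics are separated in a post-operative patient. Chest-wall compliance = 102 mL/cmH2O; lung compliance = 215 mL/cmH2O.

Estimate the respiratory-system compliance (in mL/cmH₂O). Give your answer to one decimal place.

Lung and chest wall are elastances in series: 1/Crs = 1/CL + 1/Ccw.
1/Crs = 1/215 + 1/102 = 0.01446.
Crs = 69.156 mL/cmH2O.

69.2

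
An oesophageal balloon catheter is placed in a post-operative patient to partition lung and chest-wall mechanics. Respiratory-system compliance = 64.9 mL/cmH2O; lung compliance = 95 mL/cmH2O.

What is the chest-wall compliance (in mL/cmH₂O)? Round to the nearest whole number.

205

1/Ccw = 1/Crs − 1/CL.
1/Ccw = 1/64.9 − 1/95 = 0.004882.
Ccw = 204.83 mL/cmH2O.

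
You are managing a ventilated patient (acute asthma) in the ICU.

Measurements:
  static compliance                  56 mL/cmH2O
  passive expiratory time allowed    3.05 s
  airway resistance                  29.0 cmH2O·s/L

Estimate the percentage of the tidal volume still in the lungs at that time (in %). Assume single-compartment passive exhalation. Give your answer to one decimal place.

τ = R × C = 29.0 × 56 mL/cmH2O = 29.0 × 0.056 L/cmH2O = 1.624 s.
Passive exhalation: V(t)/V₀ = e^(−t/τ) = e^(−3.05/1.624) = 0.1529.
Fraction remaining = 0.1529 → 15.29%.

15.3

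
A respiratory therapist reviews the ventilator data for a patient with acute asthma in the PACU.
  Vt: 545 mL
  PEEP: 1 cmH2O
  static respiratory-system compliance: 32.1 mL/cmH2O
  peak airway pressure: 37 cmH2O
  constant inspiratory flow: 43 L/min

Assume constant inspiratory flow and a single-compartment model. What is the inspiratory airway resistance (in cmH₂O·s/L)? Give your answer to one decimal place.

26.5

Flow: 43 L/min ÷ 60 = 0.7167 L/s.
Equation of motion (constant flow): PIP = Vt/C + R·V̇ + PEEP.
R·V̇ = PIP − Vt/C − PEEP = 37 − 545/32.1 − 1 = 37 − 16.978 − 1 = 19.022 cmH2O.
R = 19.022 / 0.7167 = 26.541 cmH2O·s/L.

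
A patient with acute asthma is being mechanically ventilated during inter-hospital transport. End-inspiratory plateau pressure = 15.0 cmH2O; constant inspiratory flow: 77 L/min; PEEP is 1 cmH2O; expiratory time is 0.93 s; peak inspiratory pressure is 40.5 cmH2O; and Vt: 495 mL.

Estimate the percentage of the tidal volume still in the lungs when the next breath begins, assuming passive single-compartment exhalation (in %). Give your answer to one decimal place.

26.6

Flow: 77 L/min ÷ 60 = 1.2833 L/s.
R = (PIP − Pplat)/V̇ = (40.5 − 15.0) / 1.2833 = 25.5/1.2833 = 19.871 cmH2O·s/L.
C = Vt/(Pplat − PEEP) = 495.0 / (15.0 − 1) = 495.0/14.0 = 35.357 mL/cmH2O.
τ = R × C = 19.871 × 0.03536 L/cmH2O = 0.7026 s.
Fraction remaining at end-expiration = e^(−Te/τ) = e^(−0.93/0.7026) = 0.2662 → 26.62%.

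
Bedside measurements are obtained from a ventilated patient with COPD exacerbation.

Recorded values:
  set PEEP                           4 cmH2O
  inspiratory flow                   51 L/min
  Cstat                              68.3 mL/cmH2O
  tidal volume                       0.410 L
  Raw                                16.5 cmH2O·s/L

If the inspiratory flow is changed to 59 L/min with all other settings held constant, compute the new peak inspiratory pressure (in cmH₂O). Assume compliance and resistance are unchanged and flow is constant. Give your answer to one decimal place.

Flow: 51 L/min ÷ 60 = 0.85 L/s.
New flow: 59 L/min ÷ 60 = 0.9833 L/s.
PIP = Vt/C + R·V̇ + PEEP (constant-flow equation of motion).
Only the resistive term changes: ΔPIP = R × ΔV̇ = 16.5 × (0.9833 − 0.85) = 16.5 × 0.1333 = 2.199 cmH2O.
Original PIP = 410/68.3 + 16.5×0.85 + 4 = 24.028 cmH2O; new PIP = 24.028 + (2.199) = 26.227 cmH2O.

26.2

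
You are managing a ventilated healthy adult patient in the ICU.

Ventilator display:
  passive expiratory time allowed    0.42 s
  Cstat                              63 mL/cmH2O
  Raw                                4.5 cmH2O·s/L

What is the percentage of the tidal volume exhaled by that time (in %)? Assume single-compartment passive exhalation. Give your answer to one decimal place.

77.3

τ = R × C = 4.5 × 63 mL/cmH2O = 4.5 × 0.063 L/cmH2O = 0.2835 s.
Passive exhalation: V(t)/V₀ = e^(−t/τ) = e^(−0.42/0.2835) = 0.2273.
Fraction exhaled = 1 − 0.2273 = 0.7727 → 77.27%.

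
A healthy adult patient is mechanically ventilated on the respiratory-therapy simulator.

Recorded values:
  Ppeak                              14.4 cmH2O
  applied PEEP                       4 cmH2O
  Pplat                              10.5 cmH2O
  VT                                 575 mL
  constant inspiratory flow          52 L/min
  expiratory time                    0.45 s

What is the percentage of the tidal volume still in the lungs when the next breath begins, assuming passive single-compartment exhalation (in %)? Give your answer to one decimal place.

Flow: 52 L/min ÷ 60 = 0.8667 L/s.
R = (PIP − Pplat)/V̇ = (14.4 − 10.5) / 0.8667 = 3.9/0.8667 = 4.5 cmH2O·s/L.
C = Vt/(Pplat − PEEP) = 575.0 / (10.5 − 4) = 575.0/6.5 = 88.462 mL/cmH2O.
τ = R × C = 4.5 × 0.08846 L/cmH2O = 0.3981 s.
Fraction remaining at end-expiration = e^(−Te/τ) = e^(−0.45/0.3981) = 0.3229 → 32.29%.

32.3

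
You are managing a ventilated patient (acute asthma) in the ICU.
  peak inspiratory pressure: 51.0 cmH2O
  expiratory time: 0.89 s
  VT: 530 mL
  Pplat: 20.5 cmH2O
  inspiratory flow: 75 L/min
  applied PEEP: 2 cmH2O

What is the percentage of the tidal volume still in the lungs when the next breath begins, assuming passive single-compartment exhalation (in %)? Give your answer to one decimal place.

Flow: 75 L/min ÷ 60 = 1.25 L/s.
R = (PIP − Pplat)/V̇ = (51.0 − 20.5) / 1.25 = 30.5/1.25 = 24.4 cmH2O·s/L.
C = Vt/(Pplat − PEEP) = 530.0 / (20.5 − 2) = 530.0/18.5 = 28.649 mL/cmH2O.
τ = R × C = 24.4 × 0.02865 L/cmH2O = 0.6991 s.
Fraction remaining at end-expiration = e^(−Te/τ) = e^(−0.89/0.6991) = 0.28 → 28.0%.

28.0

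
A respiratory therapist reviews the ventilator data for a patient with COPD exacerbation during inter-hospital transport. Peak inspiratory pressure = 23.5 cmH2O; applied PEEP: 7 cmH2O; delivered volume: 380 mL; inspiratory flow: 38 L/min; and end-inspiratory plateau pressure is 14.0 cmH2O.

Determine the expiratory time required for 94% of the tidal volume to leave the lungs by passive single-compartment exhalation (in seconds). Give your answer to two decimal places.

Flow: 38 L/min ÷ 60 = 0.6333 L/s.
R = (PIP − Pplat)/V̇ = (23.5 − 14.0) / 0.6333 = 9.5/0.6333 = 15.001 cmH2O·s/L.
C = Vt/(Pplat − PEEP) = 380.0 / (14.0 − 7) = 380.0/7.0 = 54.286 mL/cmH2O.
τ = R × C = 15.001 × 0.05429 L/cmH2O = 0.8144 s.
t = −τ·ln(1 − 0.94) = −0.8144·ln(0.06) = 2.291 s.

2.29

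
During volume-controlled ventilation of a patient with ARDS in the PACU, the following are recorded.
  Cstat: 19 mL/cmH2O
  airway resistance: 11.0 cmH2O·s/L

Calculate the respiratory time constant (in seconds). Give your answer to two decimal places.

τ = R × C = 11.0 × 19 mL/cmH2O = 11.0 × 0.019 L/cmH2O = 0.209 s.

0.21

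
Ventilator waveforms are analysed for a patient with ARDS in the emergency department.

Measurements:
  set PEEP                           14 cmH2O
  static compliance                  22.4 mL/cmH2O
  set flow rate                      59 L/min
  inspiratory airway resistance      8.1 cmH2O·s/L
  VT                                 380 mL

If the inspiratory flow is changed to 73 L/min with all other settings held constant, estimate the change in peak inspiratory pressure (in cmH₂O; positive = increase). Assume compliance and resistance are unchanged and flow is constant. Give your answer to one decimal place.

Flow: 59 L/min ÷ 60 = 0.9833 L/s.
New flow: 73 L/min ÷ 60 = 1.2167 L/s.
PIP = Vt/C + R·V̇ + PEEP (constant-flow equation of motion).
Only the resistive term changes: ΔPIP = R × ΔV̇ = 8.1 × (1.2167 − 0.9833) = 8.1 × 0.2334 = 1.891 cmH2O.

1.9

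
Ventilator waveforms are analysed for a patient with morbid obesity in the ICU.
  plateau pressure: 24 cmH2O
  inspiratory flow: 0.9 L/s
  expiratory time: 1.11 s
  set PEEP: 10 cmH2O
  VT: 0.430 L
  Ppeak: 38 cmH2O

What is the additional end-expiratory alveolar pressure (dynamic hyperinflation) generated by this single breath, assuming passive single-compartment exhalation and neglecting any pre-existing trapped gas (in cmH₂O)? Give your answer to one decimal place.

1.4

R = (PIP − Pplat)/V̇ = (38 − 24) / 0.9 = 14.0/0.9 = 15.556 cmH2O·s/L.
C = Vt/(Pplat − PEEP) = 430.0 / (24 − 10) = 430.0/14.0 = 30.714 mL/cmH2O.
τ = R × C = 15.556 × 0.03071 L/cmH2O = 0.4777 s.
Fraction remaining = e^(−Te/τ) = e^(−1.11/0.4777) = 0.09792; trapped volume = 430.0 × 0.09792 = 42.106 mL.
Additional alveolar pressure from trapping ≈ V_trapped / C = 42.106 / 30.714 = 1.371 cmH2O.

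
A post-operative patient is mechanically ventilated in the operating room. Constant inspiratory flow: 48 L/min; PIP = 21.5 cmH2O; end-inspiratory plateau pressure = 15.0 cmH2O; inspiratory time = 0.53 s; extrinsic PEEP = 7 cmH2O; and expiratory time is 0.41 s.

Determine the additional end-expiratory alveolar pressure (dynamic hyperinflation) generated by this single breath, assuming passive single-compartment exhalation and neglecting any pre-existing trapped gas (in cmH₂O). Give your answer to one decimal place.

3.1

Flow: 48 L/min ÷ 60 = 0.8 L/s.
Vt = flow × Ti = 0.8 L/s × 0.53 s × 1000 mL/L = 424.0 mL.
R = (PIP − Pplat)/V̇ = (21.5 − 15.0) / 0.8 = 6.5/0.8 = 8.125 cmH2O·s/L.
C = Vt/(Pplat − PEEP) = 424.0 / (15.0 − 7) = 424.0/8.0 = 53.0 mL/cmH2O.
τ = R × C = 8.125 × 0.053 L/cmH2O = 0.4306 s.
Fraction remaining = e^(−Te/τ) = e^(−0.41/0.4306) = 0.3859; trapped volume = 424.0 × 0.3859 = 163.62 mL.
Additional alveolar pressure from trapping ≈ V_trapped / C = 163.62 / 53.0 = 3.087 cmH2O.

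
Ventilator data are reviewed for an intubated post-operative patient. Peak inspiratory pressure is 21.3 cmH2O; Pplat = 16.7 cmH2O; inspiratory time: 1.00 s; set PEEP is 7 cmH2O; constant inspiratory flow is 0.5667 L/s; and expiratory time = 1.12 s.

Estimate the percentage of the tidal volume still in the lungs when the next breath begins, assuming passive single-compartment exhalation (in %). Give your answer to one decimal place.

9.4

Vt = flow × Ti = 0.5667 L/s × 1.00 s × 1000 mL/L = 566.7 mL.
R = (PIP − Pplat)/V̇ = (21.3 − 16.7) / 0.5667 = 4.6/0.5667 = 8.117 cmH2O·s/L.
C = Vt/(Pplat − PEEP) = 566.7 / (16.7 − 7) = 566.7/9.7 = 58.423 mL/cmH2O.
τ = R × C = 8.117 × 0.05842 L/cmH2O = 0.4742 s.
Fraction remaining at end-expiration = e^(−Te/τ) = e^(−1.12/0.4742) = 0.09424 → 9.424%.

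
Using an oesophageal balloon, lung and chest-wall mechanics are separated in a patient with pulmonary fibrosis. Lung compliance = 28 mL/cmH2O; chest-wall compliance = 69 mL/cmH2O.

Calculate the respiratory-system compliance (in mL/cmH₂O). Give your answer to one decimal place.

Lung and chest wall are elastances in series: 1/Crs = 1/CL + 1/Ccw.
1/Crs = 1/28 + 1/69 = 0.05021.
Crs = 19.916 mL/cmH2O.

19.9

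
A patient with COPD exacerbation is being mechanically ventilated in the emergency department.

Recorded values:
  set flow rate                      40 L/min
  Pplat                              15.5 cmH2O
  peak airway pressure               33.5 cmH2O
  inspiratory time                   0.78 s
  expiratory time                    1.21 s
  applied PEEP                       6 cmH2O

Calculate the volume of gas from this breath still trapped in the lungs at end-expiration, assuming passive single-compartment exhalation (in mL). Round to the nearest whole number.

Flow: 40 L/min ÷ 60 = 0.6667 L/s.
Vt = flow × Ti = 0.6667 L/s × 0.78 s × 1000 mL/L = 520.03 mL.
R = (PIP − Pplat)/V̇ = (33.5 − 15.5) / 0.6667 = 18.0/0.6667 = 26.999 cmH2O·s/L.
C = Vt/(Pplat − PEEP) = 520.03 / (15.5 − 6) = 520.03/9.5 = 54.74 mL/cmH2O.
τ = R × C = 26.999 × 0.05474 L/cmH2O = 1.478 s.
Fraction remaining = e^(−Te/τ) = e^(−1.21/1.478) = 0.441.
Trapped volume = 520.03 × 0.441 = 229.33 mL.

229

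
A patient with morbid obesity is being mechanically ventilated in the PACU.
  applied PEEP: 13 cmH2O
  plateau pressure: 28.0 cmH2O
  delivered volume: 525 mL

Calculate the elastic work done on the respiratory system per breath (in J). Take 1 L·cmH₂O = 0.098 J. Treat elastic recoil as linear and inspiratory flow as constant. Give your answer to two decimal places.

0.39

Elastic work ≈ ½ × (Pplat − PEEP) × Vt = 0.5 × (28.0 − 13) × 0.525 L = 0.5 × 15.0 × 0.525 = 3.938 L·cmH2O.
× 0.098 J/(L·cmH2O) → 0.3859 J.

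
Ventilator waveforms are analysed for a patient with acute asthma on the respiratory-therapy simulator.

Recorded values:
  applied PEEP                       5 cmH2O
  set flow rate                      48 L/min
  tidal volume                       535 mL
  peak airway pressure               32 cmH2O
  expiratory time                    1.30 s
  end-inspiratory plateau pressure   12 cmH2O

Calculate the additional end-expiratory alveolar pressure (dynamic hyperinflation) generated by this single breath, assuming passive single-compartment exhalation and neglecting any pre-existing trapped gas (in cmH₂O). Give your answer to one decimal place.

3.5

Flow: 48 L/min ÷ 60 = 0.8 L/s.
R = (PIP − Pplat)/V̇ = (32 − 12) / 0.8 = 20.0/0.8 = 25.0 cmH2O·s/L.
C = Vt/(Pplat − PEEP) = 535.0 / (12 − 5) = 535.0/7.0 = 76.429 mL/cmH2O.
τ = R × C = 25.0 × 0.07643 L/cmH2O = 1.911 s.
Fraction remaining = e^(−Te/τ) = e^(−1.30/1.911) = 0.5065; trapped volume = 535.0 × 0.5065 = 270.98 mL.
Additional alveolar pressure from trapping ≈ V_trapped / C = 270.98 / 76.429 = 3.546 cmH2O.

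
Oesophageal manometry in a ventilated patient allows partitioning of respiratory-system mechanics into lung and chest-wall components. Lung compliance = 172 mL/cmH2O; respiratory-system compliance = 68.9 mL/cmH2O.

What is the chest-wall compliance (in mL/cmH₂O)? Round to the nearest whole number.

1/Ccw = 1/Crs − 1/CL.
1/Ccw = 1/68.9 − 1/172 = 0.0087.
Ccw = 114.94 mL/cmH2O.

115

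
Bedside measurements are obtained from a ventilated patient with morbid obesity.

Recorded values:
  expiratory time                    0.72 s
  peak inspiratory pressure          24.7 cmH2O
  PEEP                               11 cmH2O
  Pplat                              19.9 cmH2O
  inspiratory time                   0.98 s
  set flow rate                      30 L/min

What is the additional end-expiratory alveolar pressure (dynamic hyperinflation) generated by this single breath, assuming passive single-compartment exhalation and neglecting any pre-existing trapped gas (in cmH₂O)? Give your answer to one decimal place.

Flow: 30 L/min ÷ 60 = 0.5 L/s.
Vt = flow × Ti = 0.5 L/s × 0.98 s × 1000 mL/L = 490.0 mL.
R = (PIP − Pplat)/V̇ = (24.7 − 19.9) / 0.5 = 4.8/0.5 = 9.6 cmH2O·s/L.
C = Vt/(Pplat − PEEP) = 490.0 / (19.9 − 11) = 490.0/8.9 = 55.056 mL/cmH2O.
τ = R × C = 9.6 × 0.05506 L/cmH2O = 0.5286 s.
Fraction remaining = e^(−Te/τ) = e^(−0.72/0.5286) = 0.2561; trapped volume = 490.0 × 0.2561 = 125.49 mL.
Additional alveolar pressure from trapping ≈ V_trapped / C = 125.49 / 55.056 = 2.279 cmH2O.

2.3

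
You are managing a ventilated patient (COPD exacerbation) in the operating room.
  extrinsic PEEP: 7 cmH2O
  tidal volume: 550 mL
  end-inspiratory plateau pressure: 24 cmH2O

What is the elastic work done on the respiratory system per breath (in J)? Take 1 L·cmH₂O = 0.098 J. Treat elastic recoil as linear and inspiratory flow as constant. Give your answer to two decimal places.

Elastic work ≈ ½ × (Pplat − PEEP) × Vt = 0.5 × (24 − 7) × 0.550 L = 0.5 × 17.0 × 0.550 = 4.675 L·cmH2O.
× 0.098 J/(L·cmH2O) → 0.4582 J.

0.46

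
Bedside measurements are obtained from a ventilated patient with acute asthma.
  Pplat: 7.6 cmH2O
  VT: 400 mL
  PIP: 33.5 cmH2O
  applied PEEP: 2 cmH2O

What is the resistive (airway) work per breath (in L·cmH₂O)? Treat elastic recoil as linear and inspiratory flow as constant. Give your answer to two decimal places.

10.36

With constant inspiratory flow the resistive pressure is constant at PIP − Pplat = 33.5 − 7.6 = 25.9 cmH2O, so resistive work = 25.9 × 0.400 = 10.36 L·cmH2O.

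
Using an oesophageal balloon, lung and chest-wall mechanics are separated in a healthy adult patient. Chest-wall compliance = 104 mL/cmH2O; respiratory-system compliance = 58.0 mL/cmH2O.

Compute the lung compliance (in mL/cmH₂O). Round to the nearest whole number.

131

1/CL = 1/Crs − 1/Ccw.
1/CL = 1/58.0 − 1/104 = 0.007626.
CL = 131.13 mL/cmH2O.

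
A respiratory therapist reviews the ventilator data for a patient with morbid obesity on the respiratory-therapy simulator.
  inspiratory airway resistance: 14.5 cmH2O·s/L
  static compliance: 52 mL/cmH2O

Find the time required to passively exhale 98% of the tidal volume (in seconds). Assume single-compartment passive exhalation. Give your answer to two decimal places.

2.95

τ = R × C = 14.5 × 52 mL/cmH2O = 14.5 × 0.052 L/cmH2O = 0.754 s.
Exhaled fraction f = 1 − e^(−t/τ) → t = −τ·ln(1 − f) = −0.754·ln(0.02) = 2.95 s.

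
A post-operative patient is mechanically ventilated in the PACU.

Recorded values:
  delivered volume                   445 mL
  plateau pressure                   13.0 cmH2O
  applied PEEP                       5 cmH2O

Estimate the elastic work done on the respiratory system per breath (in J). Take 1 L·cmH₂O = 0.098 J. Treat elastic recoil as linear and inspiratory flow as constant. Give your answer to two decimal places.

Elastic work ≈ ½ × (Pplat − PEEP) × Vt = 0.5 × (13.0 − 5) × 0.445 L = 0.5 × 8.0 × 0.445 = 1.78 L·cmH2O.
× 0.098 J/(L·cmH2O) → 0.1744 J.

0.17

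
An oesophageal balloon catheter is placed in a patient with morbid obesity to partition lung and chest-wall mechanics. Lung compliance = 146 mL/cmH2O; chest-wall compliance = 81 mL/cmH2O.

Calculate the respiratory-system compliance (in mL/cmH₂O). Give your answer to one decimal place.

52.1

Lung and chest wall are elastances in series: 1/Crs = 1/CL + 1/Ccw.
1/Crs = 1/146 + 1/81 = 0.01919.
Crs = 52.11 mL/cmH2O.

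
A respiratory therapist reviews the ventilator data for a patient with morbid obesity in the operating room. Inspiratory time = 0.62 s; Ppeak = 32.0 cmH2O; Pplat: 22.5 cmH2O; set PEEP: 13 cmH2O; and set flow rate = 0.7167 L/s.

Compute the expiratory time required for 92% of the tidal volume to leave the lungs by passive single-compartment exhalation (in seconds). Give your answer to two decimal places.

Vt = flow × Ti = 0.7167 L/s × 0.62 s × 1000 mL/L = 444.35 mL.
R = (PIP − Pplat)/V̇ = (32.0 − 22.5) / 0.7167 = 9.5/0.7167 = 13.255 cmH2O·s/L.
C = Vt/(Pplat − PEEP) = 444.35 / (22.5 − 13) = 444.35/9.5 = 46.774 mL/cmH2O.
τ = R × C = 13.255 × 0.04677 L/cmH2O = 0.6199 s.
t = −τ·ln(1 − 0.92) = −0.6199·ln(0.08) = 1.566 s.

1.57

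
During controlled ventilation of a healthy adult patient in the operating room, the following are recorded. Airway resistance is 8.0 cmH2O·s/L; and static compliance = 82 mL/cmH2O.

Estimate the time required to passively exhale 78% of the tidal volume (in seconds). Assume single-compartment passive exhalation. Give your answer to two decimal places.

τ = R × C = 8.0 × 82 mL/cmH2O = 8.0 × 0.082 L/cmH2O = 0.656 s.
Exhaled fraction f = 1 − e^(−t/τ) → t = −τ·ln(1 − f) = −0.656·ln(0.22) = 0.9933 s.

0.99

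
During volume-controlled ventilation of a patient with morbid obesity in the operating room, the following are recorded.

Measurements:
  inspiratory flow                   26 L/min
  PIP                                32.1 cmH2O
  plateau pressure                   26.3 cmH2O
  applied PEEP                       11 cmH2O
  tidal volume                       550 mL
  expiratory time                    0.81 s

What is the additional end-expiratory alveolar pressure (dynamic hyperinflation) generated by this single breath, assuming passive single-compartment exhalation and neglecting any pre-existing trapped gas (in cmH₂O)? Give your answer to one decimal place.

Flow: 26 L/min ÷ 60 = 0.4333 L/s.
R = (PIP − Pplat)/V̇ = (32.1 − 26.3) / 0.4333 = 5.8/0.4333 = 13.386 cmH2O·s/L.
C = Vt/(Pplat − PEEP) = 550.0 / (26.3 − 11) = 550.0/15.3 = 35.948 mL/cmH2O.
τ = R × C = 13.386 × 0.03595 L/cmH2O = 0.4812 s.
Fraction remaining = e^(−Te/τ) = e^(−0.81/0.4812) = 0.1858; trapped volume = 550.0 × 0.1858 = 102.19 mL.
Additional alveolar pressure from trapping ≈ V_trapped / C = 102.19 / 35.948 = 2.843 cmH2O.

2.8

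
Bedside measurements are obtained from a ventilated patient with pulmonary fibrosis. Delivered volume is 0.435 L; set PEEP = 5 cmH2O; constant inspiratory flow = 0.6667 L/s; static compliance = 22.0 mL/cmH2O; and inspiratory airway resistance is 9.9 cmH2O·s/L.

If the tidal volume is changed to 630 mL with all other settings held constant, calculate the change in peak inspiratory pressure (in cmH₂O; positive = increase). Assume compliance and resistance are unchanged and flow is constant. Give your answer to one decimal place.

8.9

PIP = Vt/C + R·V̇ + PEEP (constant-flow equation of motion).
Only the elastic term changes: ΔPIP = ΔVt / C = (630 − 435) / 22.0 = 8.864 cmH2O.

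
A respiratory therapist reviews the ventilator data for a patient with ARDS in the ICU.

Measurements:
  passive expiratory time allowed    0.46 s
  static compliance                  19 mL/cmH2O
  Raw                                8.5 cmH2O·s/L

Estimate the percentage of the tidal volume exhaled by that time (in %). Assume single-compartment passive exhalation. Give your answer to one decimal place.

τ = R × C = 8.5 × 19 mL/cmH2O = 8.5 × 0.019 L/cmH2O = 0.1615 s.
Passive exhalation: V(t)/V₀ = e^(−t/τ) = e^(−0.46/0.1615) = 0.05794.
Fraction exhaled = 1 − 0.05794 = 0.9421 → 94.21%.

94.2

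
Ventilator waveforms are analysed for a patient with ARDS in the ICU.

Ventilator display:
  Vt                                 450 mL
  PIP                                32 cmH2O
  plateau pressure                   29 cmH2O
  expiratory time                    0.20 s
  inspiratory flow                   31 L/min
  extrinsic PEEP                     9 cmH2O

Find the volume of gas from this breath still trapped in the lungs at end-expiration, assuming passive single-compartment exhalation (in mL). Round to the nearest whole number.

Flow: 31 L/min ÷ 60 = 0.5167 L/s.
R = (PIP − Pplat)/V̇ = (32 − 29) / 0.5167 = 3.0/0.5167 = 5.806 cmH2O·s/L.
C = Vt/(Pplat − PEEP) = 450.0 / (29 − 9) = 450.0/20.0 = 22.5 mL/cmH2O.
τ = R × C = 5.806 × 0.0225 L/cmH2O = 0.1306 s.
Fraction remaining = e^(−Te/τ) = e^(−0.20/0.1306) = 0.2162.
Trapped volume = 450.0 × 0.2162 = 97.29 mL.

97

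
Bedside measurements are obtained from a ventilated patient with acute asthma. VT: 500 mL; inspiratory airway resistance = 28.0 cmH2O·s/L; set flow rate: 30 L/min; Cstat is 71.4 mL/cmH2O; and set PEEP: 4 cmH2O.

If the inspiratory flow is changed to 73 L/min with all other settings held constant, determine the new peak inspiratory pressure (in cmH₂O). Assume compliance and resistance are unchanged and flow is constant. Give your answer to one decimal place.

45.1

Flow: 30 L/min ÷ 60 = 0.5 L/s.
New flow: 73 L/min ÷ 60 = 1.2167 L/s.
PIP = Vt/C + R·V̇ + PEEP (constant-flow equation of motion).
Only the resistive term changes: ΔPIP = R × ΔV̇ = 28.0 × (1.2167 − 0.5) = 28.0 × 0.7167 = 20.068 cmH2O.
Original PIP = 500/71.4 + 28.0×0.5 + 4 = 25.003 cmH2O; new PIP = 25.003 + (20.068) = 45.071 cmH2O.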